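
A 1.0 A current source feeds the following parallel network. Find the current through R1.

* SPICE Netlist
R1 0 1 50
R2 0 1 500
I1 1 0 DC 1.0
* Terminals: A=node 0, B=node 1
All resistors sit directly between nodes 0 and 1, so they are in parallel and share one voltage V; the full source current 1 A splits among them.
1/R_par = 1/50 + 1/500 = 0.022 S  =>  R_par = 45.45 Ω
V = I × R_par = 1 × 45.45 = 45.45 V
I_R1 = V/R1 = 45.45/50 = 0.9091 A

Final answer: 0.9091 A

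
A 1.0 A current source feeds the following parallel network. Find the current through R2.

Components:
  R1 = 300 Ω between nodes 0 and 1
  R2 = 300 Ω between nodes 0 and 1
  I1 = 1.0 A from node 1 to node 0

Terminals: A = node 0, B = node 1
All resistors sit directly between nodes 0 and 1, so they are in parallel and share one voltage V; the full source current 1 A splits among them.
1/R_par = 1/300 + 1/300 = 0.006667 S  =>  R_par = 150 Ω
V = I × R_par = 1 × 150 = 150 V
I_R2 = V/R2 = 150/300 = 0.5 A

Final answer: 0.5 A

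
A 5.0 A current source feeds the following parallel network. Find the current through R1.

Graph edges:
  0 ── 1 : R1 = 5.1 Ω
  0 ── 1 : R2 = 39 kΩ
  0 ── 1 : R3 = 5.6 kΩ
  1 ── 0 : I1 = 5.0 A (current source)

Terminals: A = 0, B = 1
All resistors sit directly between nodes 0 and 1, so they are in parallel and share one voltage V; the full source current 5 A splits among them.
1/R_par = 1/5.1 + 1/39000 + 1/5600 = 0.1963 S  =>  R_par = 5.095 Ω
V = I × R_par = 5 × 5.095 = 25.47 V
I_R1 = V/R1 = 25.47/5.1 = 4.995 A

Final answer: 4.995 A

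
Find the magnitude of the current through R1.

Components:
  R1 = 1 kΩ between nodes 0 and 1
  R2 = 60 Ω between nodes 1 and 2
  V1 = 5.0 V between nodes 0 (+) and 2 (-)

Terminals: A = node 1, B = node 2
Nodal analysis, taking node 2 as the 0 V reference.
Source V1 fixes V_0 = 5 V.
KCL at each unknown node (sum of currents leaving = 0; resistances in Ω):
  Node 1: (V_1 - 5)/1000 + (V_1 - 0)/60 = 0
Collecting terms: 0.01767 × V_1 = 0.005  =>  V_1 = 0.283 V
I_R1 = (V_0 - V_1)/R1 = (5 - 0.283)/1000 = 0.004717 A
|I_R1| = 0.004717 A

Final answer: |I_R1| = 0.004717 A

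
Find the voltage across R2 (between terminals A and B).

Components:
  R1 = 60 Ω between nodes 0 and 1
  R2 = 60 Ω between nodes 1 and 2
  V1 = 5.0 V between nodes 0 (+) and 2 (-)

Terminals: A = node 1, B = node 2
R1 and R2 are in series across V1 (node 0 → node 1 → node 2), and the output A–B is taken across R2, so this is a voltage divider.
Series current: I = V1/(R1 + R2) = 5/(60 + 60) = 5/120 = 0.04167 A
V_R2 = I × R2 = V1 × R2/(R1 + R2) = 5 × 60/120 = 2.5 V

Final answer: 2.5 V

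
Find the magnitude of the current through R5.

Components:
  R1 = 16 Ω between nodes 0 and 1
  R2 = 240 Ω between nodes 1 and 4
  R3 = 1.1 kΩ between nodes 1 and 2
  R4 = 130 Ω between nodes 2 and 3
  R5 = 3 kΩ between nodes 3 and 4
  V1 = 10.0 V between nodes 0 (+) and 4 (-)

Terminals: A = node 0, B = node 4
Nodal analysis, taking node 4 as the 0 V reference.
Source V1 fixes V_0 = 10 V.
KCL at each unknown node (sum of currents leaving = 0; resistances in Ω):
  Node 1: (V_1 - 10)/16 + (V_1 - 0)/240 + (V_1 - V_2)/1100 = 0
  Node 2: (V_2 - V_1)/1100 + (V_2 - V_3)/130 = 0
  Node 3: (V_3 - V_2)/130 + (V_3 - 0)/3000 = 0
Collecting terms (coefficients in siemens):
  0.06758·V_1 - 0.0009091·V_2 = 0.625
  0.008601·V_2 - 0.0009091·V_1 - 0.007692·V_3 = 0
  0.008026·V_3 - 0.007692·V_2 = 0
Solving these 3 simultaneous equations (Gaussian elimination) gives:
  V_1 = 9.342 V, V_2 = 6.913 V, V_3 = 6.625 V
I_R5 = (V_3 - V_4)/R5 = (6.625 - 0)/3000 = 0.002208 A
|I_R5| = 0.002208 A

Final answer: |I_R5| = 0.002208 A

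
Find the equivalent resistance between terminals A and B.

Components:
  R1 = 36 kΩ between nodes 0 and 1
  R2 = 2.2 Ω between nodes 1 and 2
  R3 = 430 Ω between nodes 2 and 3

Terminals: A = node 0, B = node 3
Reduce the network between node 0 (A) and node 3 (B) by series/parallel combination:
  Rs1 = R1 + R2 (series, joined only at node 1) = 36000 + 2.2 = 36000 Ω
  Rs2 = R3 + Rs1 (series, joined only at node 2) = 430 + 36000 = 36430 Ω
R_eq = 36.43 kΩ

Final answer: 36.43 kΩ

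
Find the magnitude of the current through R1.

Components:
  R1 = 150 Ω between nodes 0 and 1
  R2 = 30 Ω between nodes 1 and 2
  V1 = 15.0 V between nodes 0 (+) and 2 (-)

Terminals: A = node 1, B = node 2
Nodal analysis, taking node 2 as the 0 V reference.
Source V1 fixes V_0 = 15 V.
KCL at each unknown node (sum of currents leaving = 0; resistances in Ω):
  Node 1: (V_1 - 15)/150 + (V_1 - 0)/30 = 0
Collecting terms: 0.04 × V_1 = 0.1  =>  V_1 = 2.5 V
I_R1 = (V_0 - V_1)/R1 = (15 - 2.5)/150 = 0.08333 A
|I_R1| = 0.08333 A

Final answer: |I_R1| = 0.08333 A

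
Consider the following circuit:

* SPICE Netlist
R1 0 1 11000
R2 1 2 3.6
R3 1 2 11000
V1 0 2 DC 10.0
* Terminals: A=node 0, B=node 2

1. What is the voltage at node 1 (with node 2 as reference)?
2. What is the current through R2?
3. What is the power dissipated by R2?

Nodal analysis, taking node 2 as the 0 V reference.
Source V1 fixes V_0 = 10 V.
KCL at each unknown node (sum of currents leaving = 0; resistances in Ω):
  Node 1: (V_1 - 10)/11000 + (V_1 - 0)/3.6 + (V_1 - 0)/11000 = 0
Collecting terms: 0.278 × V_1 = 0.0009091  =>  V_1 = 0.003271 V
Part 1:
  Read off the nodal solution: V_1 = 0.003271 V
Part 2:
  I_R2 = (V_1 - V_2)/R2 = (0.003271 - 0)/3.6 = 0.0009085 A
  Magnitude: I_R2 = 0.0009085 A
Part 3:
  I_R2 = (V_1 - V_2)/R2 = (0.003271 - 0)/3.6 = 0.0009085 A
  P_R2 = I_R2² × R2 = (0.0009085)² × 3.6 = 0.000002971 W

Final answers:
1. V_1 = 0.003271 V
2. I_R2 = 0.0009085 A
3. P_R2 = 2.971e-06 W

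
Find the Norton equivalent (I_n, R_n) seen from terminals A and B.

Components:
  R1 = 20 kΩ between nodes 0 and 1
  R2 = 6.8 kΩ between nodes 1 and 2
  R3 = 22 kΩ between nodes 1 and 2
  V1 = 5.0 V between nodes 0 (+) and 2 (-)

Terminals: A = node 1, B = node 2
Find the Thévenin equivalent first; then I_n = V_th/R_th and R_n = R_th.
Step 1 — V_th is the open-circuit voltage V_A - V_B (nothing connected across the terminals).
Nodal analysis, taking node 2 as the 0 V reference.
Source V1 fixes V_0 = 5 V.
KCL at each unknown node (sum of currents leaving = 0; resistances in Ω):
  Node 1: (V_1 - 5)/20000 + (V_1 - 0)/6800 + (V_1 - 0)/22000 = 0
Collecting terms: 0.0002425 × V_1 = 0.00025  =>  V_1 = 1.031 V
V_th = V_1 - V_2 = 1.031 - 0 = 1.031 V
Step 2 — R_th: zero the source — replace V1 by a short circuit (node 2 merges into node 0) — and find the resistance seen between A (node 1) and B (node 0).
Reduce the network between node 1 (A) and node 0 (B) by series/parallel combination:
  Rp1 = R1 ‖ R2 ‖ R3 (parallel, all between nodes 0 and 1) = 1/(1/20000 + 1/6800 + 1/22000) = 4123 Ω
R_th = 4.123 kΩ
I_n = V_th/R_th = 1.031/4123 = 0.00025 A, and R_n = R_th = 4.123 kΩ

Final answer: I_n = 0.00025 A, R_n = 4.123 kΩ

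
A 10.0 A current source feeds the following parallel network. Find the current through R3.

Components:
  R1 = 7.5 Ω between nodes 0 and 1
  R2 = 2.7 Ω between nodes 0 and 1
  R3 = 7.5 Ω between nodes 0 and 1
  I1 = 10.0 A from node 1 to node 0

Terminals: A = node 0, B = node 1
All resistors sit directly between nodes 0 and 1, so they are in parallel and share one voltage V; the full source current 10 A splits among them.
1/R_par = 1/7.5 + 1/2.7 + 1/7.5 = 0.637 S  =>  R_par = 1.57 Ω
V = I × R_par = 10 × 1.57 = 15.7 V
I_R3 = V/R3 = 15.7/7.5 = 2.093 A

Final answer: 2.093 A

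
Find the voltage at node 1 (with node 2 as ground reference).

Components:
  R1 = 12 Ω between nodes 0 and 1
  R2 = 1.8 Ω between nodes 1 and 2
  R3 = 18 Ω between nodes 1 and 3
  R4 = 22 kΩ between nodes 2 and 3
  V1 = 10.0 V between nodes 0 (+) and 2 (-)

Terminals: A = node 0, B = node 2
Nodal analysis, taking node 2 as the 0 V reference.
Source V1 fixes V_0 = 10 V.
KCL at each unknown node (sum of currents leaving = 0; resistances in Ω):
  Node 1: (V_1 - 10)/12 + (V_1 - 0)/1.8 + (V_1 - V_3)/18 = 0
  Node 3: (V_3 - V_1)/18 + (V_3 - 0)/22000 = 0
Collecting terms (coefficients in siemens):
  0.6944·V_1 - 0.05556·V_3 = 0.8333
  0.0556·V_3 - 0.05556·V_1 = 0
Determinant D = (0.6944)(0.0556) - (-0.05556)(-0.05556) = 0.03553
V_1 = [(0.8333)(0.0556) - (-0.05556)(0)]/D = 1.304 V
V_3 = [(0.6944)(0) - (0.8333)(-0.05556)]/D = 1.303 V
The requested potential is V_1 = 1.304 V.

Final answer: V_1 = 1.304 V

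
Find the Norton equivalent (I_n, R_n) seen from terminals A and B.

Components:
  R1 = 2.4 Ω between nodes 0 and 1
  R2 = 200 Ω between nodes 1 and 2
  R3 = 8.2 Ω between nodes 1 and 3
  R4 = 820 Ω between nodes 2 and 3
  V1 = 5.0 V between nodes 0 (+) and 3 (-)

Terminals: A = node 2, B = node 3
Find the Thévenin equivalent first; then I_n = V_th/R_th and R_n = R_th.
Step 1 — V_th is the open-circuit voltage V_A - V_B (nothing connected across the terminals).
Nodal analysis, taking node 3 as the 0 V reference.
Source V1 fixes V_0 = 5 V.
KCL at each unknown node (sum of currents leaving = 0; resistances in Ω):
  Node 1: (V_1 - 5)/2.4 + (V_1 - V_2)/200 + (V_1 - 0)/8.2 = 0
  Node 2: (V_2 - V_1)/200 + (V_2 - 0)/820 = 0
Collecting terms (coefficients in siemens):
  0.5436·V_1 - 0.005·V_2 = 2.083
  0.00622·V_2 - 0.005·V_1 = 0
Determinant D = (0.5436)(0.00622) - (-0.005)(-0.005) = 0.003356
V_1 = [(2.083)(0.00622) - (-0.005)(0)]/D = 3.861 V
V_2 = [(0.5436)(0) - (2.083)(-0.005)]/D = 3.104 V
V_th = V_2 - V_3 = 3.104 - 0 = 3.104 V
Step 2 — R_th: zero the source — replace V1 by a short circuit (node 3 merges into node 0) — and find the resistance seen between A (node 2) and B (node 0).
Reduce the network between node 2 (A) and node 0 (B) by series/parallel combination:
  Rp1 = R1 ‖ R3 (parallel, both between nodes 0 and 1) = 1/(1/2.4 + 1/8.2) = 1.857 Ω
  Rs1 = R2 + Rp1 (series, joined only at node 1) = 200 + 1.857 = 201.9 Ω
  Rp2 = R4 ‖ Rs1 (parallel, both between nodes 0 and 2) = 1/(1/820 + 1/201.9) = 162 Ω
R_th = 162 Ω
I_n = V_th/R_th = 3.104/162 = 0.01916 A, and R_n = R_th = 162 Ω

Final answer: I_n = 0.01916 A, R_n = 162 Ω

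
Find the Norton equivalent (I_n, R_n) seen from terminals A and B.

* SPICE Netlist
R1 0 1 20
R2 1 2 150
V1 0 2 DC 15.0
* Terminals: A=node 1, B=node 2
Find the Thévenin equivalent first; then I_n = V_th/R_th and R_n = R_th.
Step 1 — V_th is the open-circuit voltage V_A - V_B (nothing connected across the terminals).
Nodal analysis, taking node 2 as the 0 V reference.
Source V1 fixes V_0 = 15 V.
KCL at each unknown node (sum of currents leaving = 0; resistances in Ω):
  Node 1: (V_1 - 15)/20 + (V_1 - 0)/150 = 0
Collecting terms: 0.05667 × V_1 = 0.75  =>  V_1 = 13.24 V
V_th = V_1 - V_2 = 13.24 - 0 = 13.24 V
Step 2 — R_th: zero the source — replace V1 by a short circuit (node 2 merges into node 0) — and find the resistance seen between A (node 1) and B (node 0).
Reduce the network between node 1 (A) and node 0 (B) by series/parallel combination:
  Rp1 = R1 ‖ R2 (parallel, both between nodes 0 and 1) = 1/(1/20 + 1/150) = 17.65 Ω
R_th = 17.65 Ω
I_n = V_th/R_th = 13.24/17.65 = 0.75 A, and R_n = R_th = 17.65 Ω

Final answer: I_n = 0.75 A, R_n = 17.65 Ω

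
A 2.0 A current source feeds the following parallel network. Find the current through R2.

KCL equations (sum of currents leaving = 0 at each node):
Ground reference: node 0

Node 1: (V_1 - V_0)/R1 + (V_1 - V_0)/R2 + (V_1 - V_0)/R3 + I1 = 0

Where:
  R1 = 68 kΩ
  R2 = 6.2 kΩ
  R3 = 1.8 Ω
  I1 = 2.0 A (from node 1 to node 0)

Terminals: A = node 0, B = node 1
All resistors sit directly between nodes 0 and 1, so they are in parallel and share one voltage V; the full source current 2 A splits among them.
1/R_par = 1/68000 + 1/6200 + 1/1.8 = 0.5557 S  =>  R_par = 1.799 Ω
V = I × R_par = 2 × 1.799 = 3.599 V
I_R2 = V/R2 = 3.599/6200 = 0.0005805 A

Final answer: 0.0005805 A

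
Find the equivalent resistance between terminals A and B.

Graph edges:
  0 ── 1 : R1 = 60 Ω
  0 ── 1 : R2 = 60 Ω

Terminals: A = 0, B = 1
Reduce the network between node 0 (A) and node 1 (B) by series/parallel combination:
  Rp1 = R1 ‖ R2 (parallel, both between nodes 0 and 1) = 1/(1/60 + 1/60) = 30 Ω
R_eq = 30 Ω

Final answer: 30 Ω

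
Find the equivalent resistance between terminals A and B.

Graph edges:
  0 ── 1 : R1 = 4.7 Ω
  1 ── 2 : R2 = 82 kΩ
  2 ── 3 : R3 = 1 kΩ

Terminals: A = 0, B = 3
Reduce the network between node 0 (A) and node 3 (B) by series/parallel combination:
  Rs1 = R1 + R2 (series, joined only at node 1) = 4.7 + 82000 = 82000 Ω
  Rs2 = R3 + Rs1 (series, joined only at node 2) = 1000 + 82000 = 83000 Ω
R_eq = 83 kΩ

Final answer: 83 kΩ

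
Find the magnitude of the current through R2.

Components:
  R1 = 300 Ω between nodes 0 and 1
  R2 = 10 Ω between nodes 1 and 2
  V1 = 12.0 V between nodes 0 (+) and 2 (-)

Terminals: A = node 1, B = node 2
Nodal analysis, taking node 2 as the 0 V reference.
Source V1 fixes V_0 = 12 V.
KCL at each unknown node (sum of currents leaving = 0; resistances in Ω):
  Node 1: (V_1 - 12)/300 + (V_1 - 0)/10 = 0
Collecting terms: 0.1033 × V_1 = 0.04  =>  V_1 = 0.3871 V
I_R2 = (V_1 - V_2)/R2 = (0.3871 - 0)/10 = 0.03871 A
|I_R2| = 0.03871 A

Final answer: |I_R2| = 0.03871 A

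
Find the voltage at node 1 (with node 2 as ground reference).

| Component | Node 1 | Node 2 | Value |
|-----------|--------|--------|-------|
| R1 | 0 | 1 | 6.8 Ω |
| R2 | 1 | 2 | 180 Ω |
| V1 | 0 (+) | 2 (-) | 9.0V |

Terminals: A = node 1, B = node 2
Nodal analysis, taking node 2 as the 0 V reference.
Source V1 fixes V_0 = 9 V.
KCL at each unknown node (sum of currents leaving = 0; resistances in Ω):
  Node 1: (V_1 - 9)/6.8 + (V_1 - 0)/180 = 0
Collecting terms: 0.1526 × V_1 = 1.324  =>  V_1 = 8.672 V
The requested potential is V_1 = 8.672 V.

Final answer: V_1 = 8.672 V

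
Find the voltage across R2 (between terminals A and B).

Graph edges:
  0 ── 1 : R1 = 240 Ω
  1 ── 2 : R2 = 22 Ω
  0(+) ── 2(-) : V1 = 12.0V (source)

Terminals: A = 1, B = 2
R1 and R2 are in series across V1 (node 0 → node 1 → node 2), and the output A–B is taken across R2, so this is a voltage divider.
Series current: I = V1/(R1 + R2) = 12/(240 + 22) = 12/262 = 0.0458 A
V_R2 = I × R2 = V1 × R2/(R1 + R2) = 12 × 22/262 = 1.008 V

Final answer: 1.008 V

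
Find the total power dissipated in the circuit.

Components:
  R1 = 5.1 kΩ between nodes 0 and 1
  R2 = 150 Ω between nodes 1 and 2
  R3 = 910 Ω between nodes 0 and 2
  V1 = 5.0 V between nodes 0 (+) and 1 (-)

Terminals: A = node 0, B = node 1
Nodal analysis, taking node 1 as the 0 V reference.
Source V1 fixes V_0 = 5 V.
KCL at each unknown node (sum of currents leaving = 0; resistances in Ω):
  Node 2: (V_2 - 0)/150 + (V_2 - 5)/910 = 0
Collecting terms: 0.007766 × V_2 = 0.005495  =>  V_2 = 0.7075 V
Power in each resistor, P = (ΔV)²/R:
  P_R1 = (5 - 0)²/5100 = 0.004902 W
  P_R2 = (0 - 0.7075)²/150 = 0.003337 W
  P_R3 = (5 - 0.7075)²/910 = 0.02025 W
P_total = P_R1 + P_R2 + P_R3 = 0.02849 W

Final answer: 0.02849 W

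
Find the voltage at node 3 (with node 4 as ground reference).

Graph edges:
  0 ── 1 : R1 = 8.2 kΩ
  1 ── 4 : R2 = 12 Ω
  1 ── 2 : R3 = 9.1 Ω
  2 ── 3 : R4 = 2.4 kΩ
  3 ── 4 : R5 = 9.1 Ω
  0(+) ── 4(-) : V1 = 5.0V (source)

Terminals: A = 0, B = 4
Nodal analysis, taking node 4 as the 0 V reference.
Source V1 fixes V_0 = 5 V.
KCL at each unknown node (sum of currents leaving = 0; resistances in Ω):
  Node 1: (V_1 - 5)/8200 + (V_1 - 0)/12 + (V_1 - V_2)/9.1 = 0
  Node 2: (V_2 - V_1)/9.1 + (V_2 - V_3)/2400 = 0
  Node 3: (V_3 - V_2)/2400 + (V_3 - 0)/9.1 = 0
Collecting terms (coefficients in siemens):
  0.1933·V_1 - 0.1099·V_2 = 0.0006098
  0.1103·V_2 - 0.1099·V_1 - 0.0004167·V_3 = 0
  0.1103·V_3 - 0.0004167·V_2 = 0
Solving these 3 simultaneous equations (Gaussian elimination) gives:
  V_1 = 0.00727 V, V_2 = 0.007243 V, V_3 = 0.00002736 V
The requested potential is V_3 = 0.00002736 V.

Final answer: V_3 = 2.736e-05 V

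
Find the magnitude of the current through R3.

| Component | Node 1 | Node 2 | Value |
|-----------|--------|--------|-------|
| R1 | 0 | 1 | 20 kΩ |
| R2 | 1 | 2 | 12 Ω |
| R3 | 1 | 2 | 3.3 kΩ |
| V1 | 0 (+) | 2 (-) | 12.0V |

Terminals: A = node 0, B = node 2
Nodal analysis, taking node 2 as the 0 V reference.
Source V1 fixes V_0 = 12 V.
KCL at each unknown node (sum of currents leaving = 0; resistances in Ω):
  Node 1: (V_1 - 12)/20000 + (V_1 - 0)/12 + (V_1 - 0)/3300 = 0
Collecting terms: 0.08369 × V_1 = 0.0006  =>  V_1 = 0.00717 V
I_R3 = (V_1 - V_2)/R3 = (0.00717 - 0)/3300 = 0.000002173 A
|I_R3| = 0.000002173 A

Final answer: |I_R3| = 2.173e-06 A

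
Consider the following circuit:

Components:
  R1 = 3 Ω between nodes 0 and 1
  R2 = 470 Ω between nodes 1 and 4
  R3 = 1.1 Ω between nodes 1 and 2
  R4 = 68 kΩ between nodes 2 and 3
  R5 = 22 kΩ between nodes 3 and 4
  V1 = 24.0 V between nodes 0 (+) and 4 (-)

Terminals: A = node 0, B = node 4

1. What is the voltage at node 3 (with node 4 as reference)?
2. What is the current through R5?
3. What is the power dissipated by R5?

Nodal analysis, taking node 4 as the 0 V reference.
Source V1 fixes V_0 = 24 V.
KCL at each unknown node (sum of currents leaving = 0; resistances in Ω):
  Node 1: (V_1 - 24)/3 + (V_1 - 0)/470 + (V_1 - V_2)/1.1 = 0
  Node 2: (V_2 - V_1)/1.1 + (V_2 - V_3)/68000 = 0
  Node 3: (V_3 - V_2)/68000 + (V_3 - 0)/22000 = 0
Collecting terms (coefficients in siemens):
  1.245·V_1 - 0.9091·V_2 = 8
  0.9091·V_2 - 0.9091·V_1 - 0.00001471·V_3 = 0
  0.00006016·V_3 - 0.00001471·V_2 = 0
Solving these 3 simultaneous equations (Gaussian elimination) gives:
  V_1 = 23.85 V, V_2 = 23.85 V, V_3 = 5.829 V
Part 1:
  Read off the nodal solution: V_3 = 5.829 V
Part 2:
  I_R5 = (V_3 - V_4)/R5 = (5.829 - 0)/22000 = 0.000265 A
  Magnitude: I_R5 = 0.000265 A
Part 3:
  I_R5 = (V_3 - V_4)/R5 = (5.829 - 0)/22000 = 0.000265 A
  P_R5 = I_R5² × R5 = (0.000265)² × 22000 = 0.001545 W

Final answers:
1. V_3 = 5.829 V
2. I_R5 = 0.000265 A
3. P_R5 = 0.001545 W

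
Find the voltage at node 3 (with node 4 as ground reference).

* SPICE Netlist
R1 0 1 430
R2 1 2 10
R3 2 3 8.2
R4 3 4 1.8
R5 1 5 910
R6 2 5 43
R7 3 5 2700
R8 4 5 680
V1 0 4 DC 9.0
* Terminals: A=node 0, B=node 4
Nodal analysis, taking node 4 as the 0 V reference.
Source V1 fixes V_0 = 9 V.
KCL at each unknown node (sum of currents leaving = 0; resistances in Ω):
  Node 1: (V_1 - 9)/430 + (V_1 - V_2)/10 + (V_1 - V_5)/910 = 0
  Node 2: (V_2 - V_1)/10 + (V_2 - V_3)/8.2 + (V_2 - V_5)/43 = 0
  Node 3: (V_3 - V_2)/8.2 + (V_3 - 0)/1.8 + (V_3 - V_5)/2700 = 0
  Node 5: (V_5 - V_1)/910 + (V_5 - V_2)/43 + (V_5 - V_3)/2700 + (V_5 - 0)/680 = 0
Collecting terms (coefficients in siemens):
  0.1034·V_1 - 0.1·V_2 - 0.001099·V_5 = 0.02093
  0.2452·V_2 - 0.1·V_1 - 0.122·V_3 - 0.02326·V_5 = 0
  0.6779·V_3 - 0.122·V_2 - 0.0003704·V_5 = 0
  0.0262·V_5 - 0.001099·V_1 - 0.02326·V_2 - 0.0003704·V_3 = 0
Solving these 4 simultaneous equations (Gaussian elimination) gives:
  V_1 = 0.3947 V, V_2 = 0.1968 V, V_3 = 0.03551 V, V_5 = 0.1918 V
The requested potential is V_3 = 0.03551 V.

Final answer: V_3 = 0.03551 V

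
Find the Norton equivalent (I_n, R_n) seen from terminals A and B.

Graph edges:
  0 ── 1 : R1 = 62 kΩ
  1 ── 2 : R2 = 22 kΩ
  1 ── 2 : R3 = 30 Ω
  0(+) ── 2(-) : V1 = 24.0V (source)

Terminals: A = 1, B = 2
Find the Thévenin equivalent first; then I_n = V_th/R_th and R_n = R_th.
Step 1 — V_th is the open-circuit voltage V_A - V_B (nothing connected across the terminals).
Nodal analysis, taking node 2 as the 0 V reference.
Source V1 fixes V_0 = 24 V.
KCL at each unknown node (sum of currents leaving = 0; resistances in Ω):
  Node 1: (V_1 - 24)/62000 + (V_1 - 0)/22000 + (V_1 - 0)/30 = 0
Collecting terms: 0.03339 × V_1 = 0.0003871  =>  V_1 = 0.01159 V
V_th = V_1 - V_2 = 0.01159 - 0 = 0.01159 V
Step 2 — R_th: zero the source — replace V1 by a short circuit (node 2 merges into node 0) — and find the resistance seen between A (node 1) and B (node 0).
Reduce the network between node 1 (A) and node 0 (B) by series/parallel combination:
  Rp1 = R1 ‖ R2 ‖ R3 (parallel, all between nodes 0 and 1) = 1/(1/62000 + 1/22000 + 1/30) = 29.94 Ω
R_th = 29.94 Ω
I_n = V_th/R_th = 0.01159/29.94 = 0.0003871 A, and R_n = R_th = 29.94 Ω

Final answer: I_n = 0.0003871 A, R_n = 29.94 Ω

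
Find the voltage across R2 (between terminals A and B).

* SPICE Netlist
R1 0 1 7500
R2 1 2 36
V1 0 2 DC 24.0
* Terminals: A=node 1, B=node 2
R1 and R2 are in series across V1 (node 0 → node 1 → node 2), and the output A–B is taken across R2, so this is a voltage divider.
Series current: I = V1/(R1 + R2) = 24/(7500 + 36) = 24/7536 = 0.003185 A
V_R2 = I × R2 = V1 × R2/(R1 + R2) = 24 × 36/7536 = 0.1146 V

Final answer: 0.1146 V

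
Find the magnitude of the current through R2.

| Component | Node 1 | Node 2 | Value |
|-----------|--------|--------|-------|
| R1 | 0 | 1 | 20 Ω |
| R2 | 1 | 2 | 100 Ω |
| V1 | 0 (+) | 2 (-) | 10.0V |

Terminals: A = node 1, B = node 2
Nodal analysis, taking node 2 as the 0 V reference.
Source V1 fixes V_0 = 10 V.
KCL at each unknown node (sum of currents leaving = 0; resistances in Ω):
  Node 1: (V_1 - 10)/20 + (V_1 - 0)/100 = 0
Collecting terms: 0.06 × V_1 = 0.5  =>  V_1 = 8.333 V
I_R2 = (V_1 - V_2)/R2 = (8.333 - 0)/100 = 0.08333 A
|I_R2| = 0.08333 A

Final answer: |I_R2| = 0.08333 A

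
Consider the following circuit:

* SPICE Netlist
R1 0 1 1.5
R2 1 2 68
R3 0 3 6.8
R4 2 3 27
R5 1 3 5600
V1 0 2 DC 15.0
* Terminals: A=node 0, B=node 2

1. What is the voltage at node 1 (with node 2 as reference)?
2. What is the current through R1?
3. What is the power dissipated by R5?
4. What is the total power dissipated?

Nodal analysis, taking node 2 as the 0 V reference.
Source V1 fixes V_0 = 15 V.
KCL at each unknown node (sum of currents leaving = 0; resistances in Ω):
  Node 1: (V_1 - 15)/1.5 + (V_1 - 0)/68 + (V_1 - V_3)/5600 = 0
  Node 3: (V_3 - 15)/6.8 + (V_3 - 0)/27 + (V_3 - V_1)/5600 = 0
Collecting terms (coefficients in siemens):
  0.6816·V_1 - 0.0001786·V_3 = 10
  0.1843·V_3 - 0.0001786·V_1 = 2.206
Determinant D = (0.6816)(0.1843) - (-0.0001786)(-0.0001786) = 0.1256
V_1 = [(10)(0.1843) - (-0.0001786)(2.206)]/D = 14.68 V
V_3 = [(0.6816)(2.206) - (10)(-0.0001786)]/D = 11.98 V
Part 1:
  Read off the nodal solution: V_1 = 14.68 V
Part 2:
  I_R1 = (V_0 - V_1)/R1 = (15 - 14.68)/1.5 = 0.2163 A
  Magnitude: I_R1 = 0.2163 A
Part 3:
  I_R5 = (V_1 - V_3)/R5 = (14.68 - 11.98)/5600 = 0.0004805 A
  P_R5 = I_R5² × R5 = (0.0004805)² × 5600 = 0.001293 W
Part 4:
  Power in each resistor, P = (ΔV)²/R:
    P_R1 = (15 - 14.68)²/1.5 = 0.07018 W
    P_R2 = (14.68 - 0)²/68 = 3.167 W
    P_R3 = (15 - 11.98)²/6.8 = 1.337 W
    P_R4 = (0 - 11.98)²/27 = 5.32 W
    P_R5 = (14.68 - 11.98)²/5600 = 0.001293 W
  P_total = P_R1 + P_R2 + P_R3 + P_R4 + P_R5 = 9.896 W

Final answers:
1. V_1 = 14.68 V
2. I_R1 = 0.2163 A
3. P_R5 = 0.001293 W
4. P_total = 9.896 W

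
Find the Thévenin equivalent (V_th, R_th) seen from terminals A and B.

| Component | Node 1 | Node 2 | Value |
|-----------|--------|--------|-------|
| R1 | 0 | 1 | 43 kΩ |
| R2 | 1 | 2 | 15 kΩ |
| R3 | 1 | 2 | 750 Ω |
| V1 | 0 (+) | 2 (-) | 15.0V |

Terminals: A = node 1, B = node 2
Step 1 — V_th is the open-circuit voltage V_A - V_B (nothing connected across the terminals).
Nodal analysis, taking node 2 as the 0 V reference.
Source V1 fixes V_0 = 15 V.
KCL at each unknown node (sum of currents leaving = 0; resistances in Ω):
  Node 1: (V_1 - 15)/43000 + (V_1 - 0)/15000 + (V_1 - 0)/750 = 0
Collecting terms: 0.001423 × V_1 = 0.0003488  =>  V_1 = 0.2451 V
V_th = V_1 - V_2 = 0.2451 - 0 = 0.2451 V
Step 2 — R_th: zero the source — replace V1 by a short circuit (node 2 merges into node 0) — and find the resistance seen between A (node 1) and B (node 0).
Reduce the network between node 1 (A) and node 0 (B) by series/parallel combination:
  Rp1 = R1 ‖ R2 ‖ R3 (parallel, all between nodes 0 and 1) = 1/(1/43000 + 1/15000 + 1/750) = 702.6 Ω
R_th = 702.6 Ω

Final answer: V_th = 0.2451 V, R_th = 702.6 Ω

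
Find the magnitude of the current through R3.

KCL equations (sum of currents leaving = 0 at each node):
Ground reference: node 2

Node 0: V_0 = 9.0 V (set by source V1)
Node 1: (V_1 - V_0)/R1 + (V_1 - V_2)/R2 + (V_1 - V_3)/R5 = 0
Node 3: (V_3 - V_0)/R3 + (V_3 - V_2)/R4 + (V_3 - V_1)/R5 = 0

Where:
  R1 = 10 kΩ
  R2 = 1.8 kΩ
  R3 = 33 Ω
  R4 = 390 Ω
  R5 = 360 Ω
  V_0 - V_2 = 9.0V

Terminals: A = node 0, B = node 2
Nodal analysis, taking node 2 as the 0 V reference.
Source V1 fixes V_0 = 9 V.
KCL at each unknown node (sum of currents leaving = 0; resistances in Ω):
  Node 1: (V_1 - 9)/10000 + (V_1 - 0)/1800 + (V_1 - V_3)/360 = 0
  Node 3: (V_3 - 9)/33 + (V_3 - 0)/390 + (V_3 - V_1)/360 = 0
Collecting terms (coefficients in siemens):
  0.003433·V_1 - 0.002778·V_3 = 0.0009
  0.03564·V_3 - 0.002778·V_1 = 0.2727
Determinant D = (0.003433)(0.03564) - (-0.002778)(-0.002778) = 0.0001147
V_1 = [(0.0009)(0.03564) - (-0.002778)(0.2727)]/D = 6.887 V
V_3 = [(0.003433)(0.2727) - (0.0009)(-0.002778)]/D = 8.188 V
I_R3 = (V_0 - V_3)/R3 = (9 - 8.188)/33 = 0.02461 A
|I_R3| = 0.02461 A

Final answer: |I_R3| = 0.02461 A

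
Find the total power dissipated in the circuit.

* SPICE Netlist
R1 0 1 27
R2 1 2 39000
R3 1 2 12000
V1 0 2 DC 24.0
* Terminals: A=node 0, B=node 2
Nodal analysis, taking node 2 as the 0 V reference.
Source V1 fixes V_0 = 24 V.
KCL at each unknown node (sum of currents leaving = 0; resistances in Ω):
  Node 1: (V_1 - 24)/27 + (V_1 - 0)/39000 + (V_1 - 0)/12000 = 0
Collecting terms: 0.03715 × V_1 = 0.8889  =>  V_1 = 23.93 V
Power in each resistor, P = (ΔV)²/R:
  P_R1 = (24 - 23.93)²/27 = 0.0001836 W
  P_R2 = (23.93 - 0)²/39000 = 0.01468 W
  P_R3 = (23.93 - 0)²/12000 = 0.04772 W
P_total = P_R1 + P_R2 + P_R3 = 0.06259 W

Final answer: 0.06259 W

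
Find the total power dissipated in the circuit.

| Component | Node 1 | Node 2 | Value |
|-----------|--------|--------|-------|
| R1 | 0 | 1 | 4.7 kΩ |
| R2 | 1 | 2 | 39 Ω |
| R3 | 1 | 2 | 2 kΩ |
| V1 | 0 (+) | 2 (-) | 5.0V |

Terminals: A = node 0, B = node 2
Nodal analysis, taking node 2 as the 0 V reference.
Source V1 fixes V_0 = 5 V.
KCL at each unknown node (sum of currents leaving = 0; resistances in Ω):
  Node 1: (V_1 - 5)/4700 + (V_1 - 0)/39 + (V_1 - 0)/2000 = 0
Collecting terms: 0.02635 × V_1 = 0.001064  =>  V_1 = 0.04037 V
Power in each resistor, P = (ΔV)²/R:
  P_R1 = (5 - 0.04037)²/4700 = 0.005234 W
  P_R2 = (0.04037 - 0)²/39 = 0.00004178 W
  P_R3 = (0.04037 - 0)²/2000 = 0.0000008148 W
P_total = P_R1 + P_R2 + P_R3 = 0.005276 W

Final answer: 0.005276 W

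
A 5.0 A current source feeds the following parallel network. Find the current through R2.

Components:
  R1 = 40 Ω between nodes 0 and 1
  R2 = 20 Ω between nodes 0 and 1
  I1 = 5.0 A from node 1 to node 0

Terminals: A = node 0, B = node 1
All resistors sit directly between nodes 0 and 1, so they are in parallel and share one voltage V; the full source current 5 A splits among them.
1/R_par = 1/40 + 1/20 = 0.075 S  =>  R_par = 13.33 Ω
V = I × R_par = 5 × 13.33 = 66.67 V
I_R2 = V/R2 = 66.67/20 = 3.333 A

Final answer: 3.333 A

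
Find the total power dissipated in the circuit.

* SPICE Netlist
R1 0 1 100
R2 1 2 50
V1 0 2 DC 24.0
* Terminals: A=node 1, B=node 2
Nodal analysis, taking node 2 as the 0 V reference.
Source V1 fixes V_0 = 24 V.
KCL at each unknown node (sum of currents leaving = 0; resistances in Ω):
  Node 1: (V_1 - 24)/100 + (V_1 - 0)/50 = 0
Collecting terms: 0.03 × V_1 = 0.24  =>  V_1 = 8 V
Power in each resistor, P = (ΔV)²/R:
  P_R1 = (24 - 8)²/100 = 2.56 W
  P_R2 = (8 - 0)²/50 = 1.28 W
P_total = P_R1 + P_R2 = 3.84 W

Final answer: 3.84 W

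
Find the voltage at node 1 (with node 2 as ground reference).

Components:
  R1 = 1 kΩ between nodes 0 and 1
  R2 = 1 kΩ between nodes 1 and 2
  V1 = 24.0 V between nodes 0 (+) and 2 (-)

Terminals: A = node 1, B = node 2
Nodal analysis, taking node 2 as the 0 V reference.
Source V1 fixes V_0 = 24 V.
KCL at each unknown node (sum of currents leaving = 0; resistances in Ω):
  Node 1: (V_1 - 24)/1000 + (V_1 - 0)/1000 = 0
Collecting terms: 0.002 × V_1 = 0.024  =>  V_1 = 12 V
The requested potential is V_1 = 12 V.

Final answer: V_1 = 12 V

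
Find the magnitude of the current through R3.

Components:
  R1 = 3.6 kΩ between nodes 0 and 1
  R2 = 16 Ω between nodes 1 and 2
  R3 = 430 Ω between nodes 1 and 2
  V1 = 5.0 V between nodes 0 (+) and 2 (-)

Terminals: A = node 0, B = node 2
Nodal analysis, taking node 2 as the 0 V reference.
Source V1 fixes V_0 = 5 V.
KCL at each unknown node (sum of currents leaving = 0; resistances in Ω):
  Node 1: (V_1 - 5)/3600 + (V_1 - 0)/16 + (V_1 - 0)/430 = 0
Collecting terms: 0.0651 × V_1 = 0.001389  =>  V_1 = 0.02133 V
I_R3 = (V_1 - V_2)/R3 = (0.02133 - 0)/430 = 0.00004961 A
|I_R3| = 0.00004961 A

Final answer: |I_R3| = 4.961e-05 A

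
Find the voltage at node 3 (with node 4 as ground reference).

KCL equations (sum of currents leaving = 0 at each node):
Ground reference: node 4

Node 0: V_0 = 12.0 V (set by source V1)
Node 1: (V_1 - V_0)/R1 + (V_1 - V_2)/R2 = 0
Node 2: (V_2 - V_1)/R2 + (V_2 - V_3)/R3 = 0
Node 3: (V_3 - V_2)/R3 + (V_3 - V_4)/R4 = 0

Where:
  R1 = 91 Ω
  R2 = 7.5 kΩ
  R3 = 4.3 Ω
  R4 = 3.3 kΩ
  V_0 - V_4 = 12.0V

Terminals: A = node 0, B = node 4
Nodal analysis, taking node 4 as the 0 V reference.
Source V1 fixes V_0 = 12 V.
KCL at each unknown node (sum of currents leaving = 0; resistances in Ω):
  Node 1: (V_1 - 12)/91 + (V_1 - V_2)/7500 = 0
  Node 2: (V_2 - V_1)/7500 + (V_2 - V_3)/4.3 = 0
  Node 3: (V_3 - V_2)/4.3 + (V_3 - 0)/3300 = 0
Collecting terms (coefficients in siemens):
  0.01112·V_1 - 0.0001333·V_2 = 0.1319
  0.2327·V_2 - 0.0001333·V_1 - 0.2326·V_3 = 0
  0.2329·V_3 - 0.2326·V_2 = 0
Solving these 3 simultaneous equations (Gaussian elimination) gives:
  V_1 = 11.9 V, V_2 = 3.639 V, V_3 = 3.635 V
The requested potential is V_3 = 3.635 V.

Final answer: V_3 = 3.635 V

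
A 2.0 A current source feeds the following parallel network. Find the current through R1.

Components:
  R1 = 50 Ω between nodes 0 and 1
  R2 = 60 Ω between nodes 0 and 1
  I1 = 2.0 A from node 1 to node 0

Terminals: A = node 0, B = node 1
All resistors sit directly between nodes 0 and 1, so they are in parallel and share one voltage V; the full source current 2 A splits among them.
1/R_par = 1/50 + 1/60 = 0.03667 S  =>  R_par = 27.27 Ω
V = I × R_par = 2 × 27.27 = 54.55 V
I_R1 = V/R1 = 54.55/50 = 1.091 A

Final answer: 1.091 A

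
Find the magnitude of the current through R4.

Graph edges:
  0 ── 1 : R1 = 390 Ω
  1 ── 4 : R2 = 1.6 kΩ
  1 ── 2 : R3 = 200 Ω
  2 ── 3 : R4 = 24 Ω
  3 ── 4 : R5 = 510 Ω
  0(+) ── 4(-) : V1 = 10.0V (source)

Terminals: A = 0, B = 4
Nodal analysis, taking node 4 as the 0 V reference.
Source V1 fixes V_0 = 10 V.
KCL at each unknown node (sum of currents leaving = 0; resistances in Ω):
  Node 1: (V_1 - 10)/390 + (V_1 - 0)/1600 + (V_1 - V_2)/200 = 0
  Node 2: (V_2 - V_1)/200 + (V_2 - V_3)/24 = 0
  Node 3: (V_3 - V_2)/24 + (V_3 - 0)/510 = 0
Collecting terms (coefficients in siemens):
  0.008189·V_1 - 0.005·V_2 = 0.02564
  0.04667·V_2 - 0.005·V_1 - 0.04167·V_3 = 0
  0.04363·V_3 - 0.04167·V_2 = 0
Solving these 3 simultaneous equations (Gaussian elimination) gives:
  V_1 = 5.634 V, V_2 = 4.099 V, V_3 = 3.914 V
I_R4 = (V_2 - V_3)/R4 = (4.099 - 3.914)/24 = 0.007675 A
|I_R4| = 0.007675 A

Final answer: |I_R4| = 0.007675 A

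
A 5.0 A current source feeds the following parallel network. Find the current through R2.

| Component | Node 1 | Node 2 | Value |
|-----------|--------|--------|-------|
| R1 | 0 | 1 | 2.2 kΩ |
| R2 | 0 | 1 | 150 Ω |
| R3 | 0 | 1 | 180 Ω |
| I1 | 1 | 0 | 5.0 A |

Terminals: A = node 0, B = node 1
All resistors sit directly between nodes 0 and 1, so they are in parallel and share one voltage V; the full source current 5 A splits among them.
1/R_par = 1/2200 + 1/150 + 1/180 = 0.01268 S  =>  R_par = 78.88 Ω
V = I × R_par = 5 × 78.88 = 394.4 V
I_R2 = V/R2 = 394.4/150 = 2.629 A

Final answer: 2.629 A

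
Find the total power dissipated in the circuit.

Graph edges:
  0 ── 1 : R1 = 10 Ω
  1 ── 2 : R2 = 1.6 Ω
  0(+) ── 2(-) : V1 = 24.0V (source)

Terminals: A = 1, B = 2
Nodal analysis, taking node 2 as the 0 V reference.
Source V1 fixes V_0 = 24 V.
KCL at each unknown node (sum of currents leaving = 0; resistances in Ω):
  Node 1: (V_1 - 24)/10 + (V_1 - 0)/1.6 = 0
Collecting terms: 0.725 × V_1 = 2.4  =>  V_1 = 3.31 V
Power in each resistor, P = (ΔV)²/R:
  P_R1 = (24 - 3.31)²/10 = 42.81 W
  P_R2 = (3.31 - 0)²/1.6 = 6.849 W
P_total = P_R1 + P_R2 = 49.66 W

Final answer: 49.66 W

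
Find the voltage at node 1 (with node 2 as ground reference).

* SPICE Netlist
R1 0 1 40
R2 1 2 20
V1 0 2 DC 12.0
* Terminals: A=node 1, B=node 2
Nodal analysis, taking node 2 as the 0 V reference.
Source V1 fixes V_0 = 12 V.
KCL at each unknown node (sum of currents leaving = 0; resistances in Ω):
  Node 1: (V_1 - 12)/40 + (V_1 - 0)/20 = 0
Collecting terms: 0.075 × V_1 = 0.3  =>  V_1 = 4 V
The requested potential is V_1 = 4 V.

Final answer: V_1 = 4 V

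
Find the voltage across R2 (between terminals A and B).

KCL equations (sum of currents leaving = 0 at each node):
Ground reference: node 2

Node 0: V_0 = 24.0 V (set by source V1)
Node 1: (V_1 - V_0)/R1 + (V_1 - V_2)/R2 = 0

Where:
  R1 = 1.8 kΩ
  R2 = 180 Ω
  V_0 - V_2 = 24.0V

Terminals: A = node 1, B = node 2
R1 and R2 are in series across V1 (node 0 → node 1 → node 2), and the output A–B is taken across R2, so this is a voltage divider.
Series current: I = V1/(R1 + R2) = 24/(1800 + 180) = 24/1980 = 0.01212 A
V_R2 = I × R2 = V1 × R2/(R1 + R2) = 24 × 180/1980 = 2.182 V

Final answer: 2.182 V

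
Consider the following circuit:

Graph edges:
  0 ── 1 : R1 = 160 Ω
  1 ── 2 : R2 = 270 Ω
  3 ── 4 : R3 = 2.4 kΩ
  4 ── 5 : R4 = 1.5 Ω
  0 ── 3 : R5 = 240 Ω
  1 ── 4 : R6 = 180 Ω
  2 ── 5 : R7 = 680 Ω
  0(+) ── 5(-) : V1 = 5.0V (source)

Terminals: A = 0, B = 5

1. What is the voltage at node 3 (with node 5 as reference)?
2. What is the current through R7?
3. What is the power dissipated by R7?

Nodal analysis, taking node 5 as the 0 V reference.
Source V1 fixes V_0 = 5 V.
KCL at each unknown node (sum of currents leaving = 0; resistances in Ω):
  Node 1: (V_1 - 5)/160 + (V_1 - V_2)/270 + (V_1 - V_4)/180 = 0
  Node 2: (V_2 - V_1)/270 + (V_2 - 0)/680 = 0
  Node 3: (V_3 - V_4)/2400 + (V_3 - 5)/240 = 0
  Node 4: (V_4 - V_3)/2400 + (V_4 - 0)/1.5 + (V_4 - V_1)/180 = 0
Collecting terms (coefficients in siemens):
  0.01551·V_1 - 0.003704·V_2 - 0.005556·V_4 = 0.03125
  0.005174·V_2 - 0.003704·V_1 = 0
  0.004583·V_3 - 0.0004167·V_4 = 0.02083
  0.6726·V_4 - 0.005556·V_1 - 0.0004167·V_3 = 0
Solving these 4 simultaneous equations (Gaussian elimination) gives:
  V_1 = 2.44 V, V_2 = 1.747 V, V_3 = 4.548 V, V_4 = 0.02297 V
Part 1:
  Read off the nodal solution: V_3 = 4.548 V
Part 2:
  I_R7 = (V_2 - V_5)/R7 = (1.747 - 0)/680 = 0.002569 A
  Magnitude: I_R7 = 0.002569 A
Part 3:
  I_R7 = (V_2 - V_5)/R7 = (1.747 - 0)/680 = 0.002569 A
  P_R7 = I_R7² × R7 = (0.002569)² × 680 = 0.004487 W

Final answers:
1. V_3 = 4.548 V
2. I_R7 = 0.002569 A
3. P_R7 = 0.004487 W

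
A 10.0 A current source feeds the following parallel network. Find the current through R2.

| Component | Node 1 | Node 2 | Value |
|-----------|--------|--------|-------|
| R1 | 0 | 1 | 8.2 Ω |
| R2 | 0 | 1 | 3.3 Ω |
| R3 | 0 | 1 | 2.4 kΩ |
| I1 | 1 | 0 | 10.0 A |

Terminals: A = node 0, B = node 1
All resistors sit directly between nodes 0 and 1, so they are in parallel and share one voltage V; the full source current 10 A splits among them.
1/R_par = 1/8.2 + 1/3.3 + 1/2400 = 0.4254 S  =>  R_par = 2.351 Ω
V = I × R_par = 10 × 2.351 = 23.51 V
I_R2 = V/R2 = 23.51/3.3 = 7.123 A

Final answer: 7.123 A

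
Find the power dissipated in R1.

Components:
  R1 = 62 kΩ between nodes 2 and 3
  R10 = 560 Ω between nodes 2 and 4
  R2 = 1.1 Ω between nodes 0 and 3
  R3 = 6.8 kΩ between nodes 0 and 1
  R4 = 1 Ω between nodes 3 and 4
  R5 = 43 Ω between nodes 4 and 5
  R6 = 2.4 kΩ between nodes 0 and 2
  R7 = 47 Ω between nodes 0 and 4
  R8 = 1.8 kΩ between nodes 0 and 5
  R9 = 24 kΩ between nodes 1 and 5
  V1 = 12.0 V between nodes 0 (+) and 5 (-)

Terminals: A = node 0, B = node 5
Nodal analysis, taking node 5 as the 0 V reference.
Source V1 fixes V_0 = 12 V.
KCL at each unknown node (sum of currents leaving = 0; resistances in Ω):
  Node 1: (V_1 - 12)/6800 + (V_1 - 0)/24000 = 0
  Node 2: (V_2 - V_3)/62000 + (V_2 - 12)/2400 + (V_2 - V_4)/560 = 0
  Node 3: (V_3 - V_2)/62000 + (V_3 - 12)/1.1 + (V_3 - V_4)/1 = 0
  Node 4: (V_4 - V_3)/1 + (V_4 - 0)/43 + (V_4 - 12)/47 + (V_4 - V_2)/560 = 0
Collecting terms (coefficients in siemens):
  0.0001887·V_1 = 0.001765
  0.002219·V_2 - 0.00001613·V_3 - 0.001786·V_4 = 0.005
  1.909·V_3 - 0.00001613·V_2 - 1·V_4 = 10.91
  1.046·V_4 - 0.001786·V_2 - 1·V_3 = 0.2553
Solving these 4 simultaneous equations (Gaussian elimination) gives:
  V_1 = 9.351 V, V_2 = 11.57 V, V_3 = 11.72 V, V_4 = 11.46 V
I_R1 = (V_2 - V_3)/R1 = (11.57 - 11.72)/62000 = -0.000002461 A
P_R1 = I_R1² × R1 = (-0.000002461)² × 62000 = 0.0000003756 W

Final answer: 3.756e-07 W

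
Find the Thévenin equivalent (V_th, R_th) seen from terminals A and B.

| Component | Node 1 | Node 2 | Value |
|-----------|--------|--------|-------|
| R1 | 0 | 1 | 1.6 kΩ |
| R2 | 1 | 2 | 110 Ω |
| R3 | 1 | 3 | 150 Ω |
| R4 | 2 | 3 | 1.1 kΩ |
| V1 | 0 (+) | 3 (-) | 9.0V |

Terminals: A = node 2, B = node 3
Step 1 — V_th is the open-circuit voltage V_A - V_B (nothing connected across the terminals).
Nodal analysis, taking node 3 as the 0 V reference.
Source V1 fixes V_0 = 9 V.
KCL at each unknown node (sum of currents leaving = 0; resistances in Ω):
  Node 1: (V_1 - 9)/1600 + (V_1 - V_2)/110 + (V_1 - 0)/150 = 0
  Node 2: (V_2 - V_1)/110 + (V_2 - 0)/1100 = 0
Collecting terms (coefficients in siemens):
  0.01638·V_1 - 0.009091·V_2 = 0.005625
  0.01·V_2 - 0.009091·V_1 = 0
Determinant D = (0.01638)(0.01) - (-0.009091)(-0.009091) = 0.00008118
V_1 = [(0.005625)(0.01) - (-0.009091)(0)]/D = 0.6929 V
V_2 = [(0.01638)(0) - (0.005625)(-0.009091)]/D = 0.6299 V
V_th = V_2 - V_3 = 0.6299 - 0 = 0.6299 V
Step 2 — R_th: zero the source — replace V1 by a short circuit (node 3 merges into node 0) — and find the resistance seen between A (node 2) and B (node 0).
Reduce the network between node 2 (A) and node 0 (B) by series/parallel combination:
  Rp1 = R1 ‖ R3 (parallel, both between nodes 0 and 1) = 1/(1/1600 + 1/150) = 137.1 Ω
  Rs1 = R2 + Rp1 (series, joined only at node 1) = 110 + 137.1 = 247.1 Ω
  Rp2 = R4 ‖ Rs1 (parallel, both between nodes 0 and 2) = 1/(1/1100 + 1/247.1) = 201.8 Ω
R_th = 201.8 Ω

Final answer: V_th = 0.6299 V, R_th = 201.8 Ω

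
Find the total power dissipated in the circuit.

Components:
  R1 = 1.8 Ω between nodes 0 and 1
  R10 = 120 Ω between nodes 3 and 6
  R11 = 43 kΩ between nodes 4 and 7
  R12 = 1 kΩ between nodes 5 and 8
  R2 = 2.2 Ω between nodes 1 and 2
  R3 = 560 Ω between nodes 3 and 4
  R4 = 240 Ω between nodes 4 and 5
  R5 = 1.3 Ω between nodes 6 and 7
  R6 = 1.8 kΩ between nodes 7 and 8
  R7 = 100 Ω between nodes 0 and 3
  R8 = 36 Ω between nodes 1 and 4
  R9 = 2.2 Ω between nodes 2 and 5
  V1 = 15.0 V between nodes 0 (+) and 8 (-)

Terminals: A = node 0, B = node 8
Nodal analysis, taking node 8 as the 0 V reference.
Source V1 fixes V_0 = 15 V.
KCL at each unknown node (sum of currents leaving = 0; resistances in Ω):
  Node 1: (V_1 - 15)/1.8 + (V_1 - V_2)/2.2 + (V_1 - V_4)/36 = 0
  Node 2: (V_2 - V_1)/2.2 + (V_2 - V_5)/2.2 = 0
  Node 3: (V_3 - V_4)/560 + (V_3 - 15)/100 + (V_3 - V_6)/120 = 0
  Node 4: (V_4 - V_3)/560 + (V_4 - V_5)/240 + (V_4 - V_1)/36 + (V_4 - V_7)/43000 = 0
  Node 5: (V_5 - V_4)/240 + (V_5 - V_2)/2.2 + (V_5 - 0)/1000 = 0
  Node 6: (V_6 - V_7)/1.3 + (V_6 - V_3)/120 = 0
  Node 7: (V_7 - V_6)/1.3 + (V_7 - 0)/1800 + (V_7 - V_4)/43000 = 0
Collecting terms (coefficients in siemens):
  1.038·V_1 - 0.4545·V_2 - 0.02778·V_4 = 8.333
  0.9091·V_2 - 0.4545·V_1 - 0.4545·V_5 = 0
  0.02012·V_3 - 0.001786·V_4 - 0.008333·V_6 = 0.15
  0.03375·V_4 - 0.02778·V_1 - 0.001786·V_3 - 0.004167·V_5 - 0.00002326·V_7 = 0
  0.4597·V_5 - 0.4545·V_2 - 0.004167·V_4 = 0
  0.7776·V_6 - 0.008333·V_3 - 0.7692·V_7 = 0
  0.7698·V_7 - 0.00002326·V_4 - 0.7692·V_6 = 0
Solving these 7 simultaneous equations (Gaussian elimination) gives:
  V_1 = 14.97 V, V_2 = 14.94 V, V_3 = 14.36 V, V_4 = 14.93 V
  V_5 = 14.91 V, V_6 = 13.47 V, V_7 = 13.46 V
Power in each resistor, P = (ΔV)²/R:
  P_R1 = (15 - 14.97)²/1.8 = 0.0004586 W
  P_R2 = (14.97 - 14.94)²/2.2 = 0.0004824 W
  P_R3 = (14.36 - 14.93)²/560 = 0.0005837 W
  P_R4 = (14.93 - 14.91)²/240 = 0.000002325 W
  P_R5 = (13.47 - 13.46)²/1.3 = 0.00007198 W
  P_R6 = (13.46 - 0)²/1800 = 0.1006 W
  P_R7 = (15 - 14.36)²/100 = 0.004122 W
  P_R8 = (14.97 - 14.93)²/36 = 0.00004791 W
  P_R9 = (14.94 - 14.91)²/2.2 = 0.0004824 W
  P_R10 = (14.36 - 13.47)²/120 = 0.006644 W
  P_R11 = (14.93 - 13.46)²/43000 = 0.00005055 W
  P_R12 = (14.91 - 0)²/1000 = 0.2222 W
P_total = P_R1 + P_R2 + P_R3 + P_R4 + P_R5 + P_R6 + P_R7 + P_R8 + P_R9 + P_R10 + P_R11 + P_R12 = 0.3357 W

Final answer: 0.3357 W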